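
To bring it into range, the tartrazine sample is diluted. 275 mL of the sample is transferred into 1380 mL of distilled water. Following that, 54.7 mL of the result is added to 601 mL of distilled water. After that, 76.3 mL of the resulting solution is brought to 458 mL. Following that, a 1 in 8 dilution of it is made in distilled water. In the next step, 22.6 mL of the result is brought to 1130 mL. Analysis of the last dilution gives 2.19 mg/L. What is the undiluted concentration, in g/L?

Overall dilution factor = 6.018 × 11.99 × 6.003 × 8 × 50 = 1.73 × 10⁵.
Original = 2.19 mg/L × 1.73 × 10⁵ = 3.79 × 10⁵ mg/L = 379 g/L.

379 g/L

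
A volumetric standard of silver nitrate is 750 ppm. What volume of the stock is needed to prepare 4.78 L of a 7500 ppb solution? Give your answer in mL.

7500 ppb = 7.50 ppm.
V₁ = C₂V₂/C₁ = 7.50 × 4.78 / 750 = 0.0478 L = 47.8 mL.

47.8 mL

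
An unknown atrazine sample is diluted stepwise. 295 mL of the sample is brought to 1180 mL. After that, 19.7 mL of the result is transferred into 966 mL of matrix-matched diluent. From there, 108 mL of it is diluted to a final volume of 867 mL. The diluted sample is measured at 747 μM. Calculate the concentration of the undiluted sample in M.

Overall dilution factor = 4 × 50.04 × 8.028 = 1607.
Original = 747 μM × 1607 = 1.20 × 10⁶ μM = 1.20 M.

1.20 M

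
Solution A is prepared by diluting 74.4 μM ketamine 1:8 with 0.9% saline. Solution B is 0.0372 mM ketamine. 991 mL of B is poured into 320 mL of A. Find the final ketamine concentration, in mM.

C_A = 74.4 μM / 8 = 9.30 μM.
C_B = 0.0372 mM = 37.2 μM.
C_mix = (C_A·V_A + C_B·V_B)/(V_A + V_B) = (9.30×320 + 37.2×991) / 1311 = 30.4 μM = 0.0304 mM.

0.0304 mM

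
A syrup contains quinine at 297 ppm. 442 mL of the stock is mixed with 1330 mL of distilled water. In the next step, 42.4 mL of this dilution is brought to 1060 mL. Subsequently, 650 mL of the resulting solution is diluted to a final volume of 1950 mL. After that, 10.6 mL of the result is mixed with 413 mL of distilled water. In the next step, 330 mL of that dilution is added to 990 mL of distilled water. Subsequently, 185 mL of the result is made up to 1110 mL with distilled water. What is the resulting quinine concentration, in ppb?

1.03 ppb

Overall dilution factor = 4.009 × 25 × 3 × 39.96 × 4 × 6 = 2.88 × 10⁵.
297 ppm / 2.88 × 10⁵ = 1.03 × 10⁻³ ppm = 1.03 ppb.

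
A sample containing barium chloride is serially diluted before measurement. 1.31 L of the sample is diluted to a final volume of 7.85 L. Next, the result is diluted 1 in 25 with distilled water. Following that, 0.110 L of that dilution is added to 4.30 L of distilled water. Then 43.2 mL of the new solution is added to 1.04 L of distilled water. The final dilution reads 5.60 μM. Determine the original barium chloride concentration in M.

0.843 M

Overall dilution factor = 5.992 × 25 × 40.09 × 25.07 = 1.51 × 10⁵.
Original = 5.60 μM × 1.51 × 10⁵ = 8.43 × 10⁵ μM = 0.843 M.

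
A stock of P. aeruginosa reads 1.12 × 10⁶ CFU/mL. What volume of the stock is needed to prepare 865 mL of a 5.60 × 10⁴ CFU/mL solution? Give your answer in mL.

43.2 mL

V₁ = C₂V₂/C₁ = 5.60 × 10⁴ × 865 / 1.12 × 10⁶ = 43.2 mL.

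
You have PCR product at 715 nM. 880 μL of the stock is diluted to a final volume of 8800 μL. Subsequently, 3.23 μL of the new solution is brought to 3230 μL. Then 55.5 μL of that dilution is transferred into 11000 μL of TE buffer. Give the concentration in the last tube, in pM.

Overall dilution factor = 10 × 1000 × 199.2 = 1.99 × 10⁶.
715 nM / 1.99 × 10⁶ = 3.59 × 10⁻⁴ nM = 0.359 pM.

0.359 pM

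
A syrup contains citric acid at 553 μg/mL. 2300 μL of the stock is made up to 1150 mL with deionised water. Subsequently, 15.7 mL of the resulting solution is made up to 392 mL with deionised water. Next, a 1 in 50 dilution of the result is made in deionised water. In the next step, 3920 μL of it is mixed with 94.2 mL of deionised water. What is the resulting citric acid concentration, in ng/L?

Overall dilution factor = 500 × 24.97 × 50 × 25.03 = 1.56 × 10⁷.
553 μg/mL / 1.56 × 10⁷ = 3.54 × 10⁻⁵ μg/mL = 35.4 ng/L.

35.4 ng/L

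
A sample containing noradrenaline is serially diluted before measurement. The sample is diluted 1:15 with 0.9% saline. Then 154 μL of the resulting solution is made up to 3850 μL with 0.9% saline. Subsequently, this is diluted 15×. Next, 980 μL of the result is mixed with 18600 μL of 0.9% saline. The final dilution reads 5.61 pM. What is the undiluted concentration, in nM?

630 nM

Overall dilution factor = 15 × 25 × 15 × 19.98 = 1.12 × 10⁵.
Original = 5.61 pM × 1.12 × 10⁵ = 6.30 × 10⁵ pM = 630 nM.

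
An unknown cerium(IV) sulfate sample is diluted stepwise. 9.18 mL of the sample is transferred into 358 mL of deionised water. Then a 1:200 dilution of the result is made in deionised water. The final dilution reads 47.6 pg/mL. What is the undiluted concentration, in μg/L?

Overall dilution factor = 40.00 × 200 = 8000.
Original = 47.6 pg/mL × 8000 = 3.81 × 10⁵ pg/mL = 381 μg/L.

381 μg/L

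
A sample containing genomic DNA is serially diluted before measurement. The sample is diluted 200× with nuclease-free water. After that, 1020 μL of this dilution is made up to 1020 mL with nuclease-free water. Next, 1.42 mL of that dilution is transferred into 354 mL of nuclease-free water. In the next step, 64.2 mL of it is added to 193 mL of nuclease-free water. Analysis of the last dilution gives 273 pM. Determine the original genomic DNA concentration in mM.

54.7 mM

Overall dilution factor = 200 × 1000 × 250.3 × 4.006 = 2.01 × 10⁸.
Original = 273 pM × 2.01 × 10⁸ = 5.47 × 10¹⁰ pM = 54.7 mM.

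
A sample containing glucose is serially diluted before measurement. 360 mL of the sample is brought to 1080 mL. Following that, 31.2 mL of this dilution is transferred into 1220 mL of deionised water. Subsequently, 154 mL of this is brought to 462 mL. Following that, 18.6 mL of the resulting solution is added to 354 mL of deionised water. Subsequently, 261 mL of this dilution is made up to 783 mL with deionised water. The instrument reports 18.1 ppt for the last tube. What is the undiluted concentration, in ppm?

0.393 ppm

Overall dilution factor = 3 × 40.10 × 3 × 20.03 × 3 = 2.17 × 10⁴.
Original = 18.1 ppt × 2.17 × 10⁴ = 3.93 × 10⁵ ppt = 0.393 ppm.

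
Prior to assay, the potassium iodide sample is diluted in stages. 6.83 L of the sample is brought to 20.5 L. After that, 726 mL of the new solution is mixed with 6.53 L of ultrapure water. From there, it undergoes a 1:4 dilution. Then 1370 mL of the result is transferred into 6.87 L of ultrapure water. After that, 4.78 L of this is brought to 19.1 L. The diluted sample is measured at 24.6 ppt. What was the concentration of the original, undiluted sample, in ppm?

Overall dilution factor = 3.001 × 9.994 × 4 × 6.015 × 3.996 = 2884.
Original = 24.6 ppt × 2884 = 7.09 × 10⁴ ppt = 0.0709 ppm.

0.0709 ppm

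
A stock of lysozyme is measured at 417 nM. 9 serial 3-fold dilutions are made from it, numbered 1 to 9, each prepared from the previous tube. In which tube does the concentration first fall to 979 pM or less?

Tube n has concentration 417 nM / 3ⁿ.
Need 3ⁿ ≥ 417 nM / 979 pM = 426, so n ≥ 5.51.
First such tube: n = 6.

tube 6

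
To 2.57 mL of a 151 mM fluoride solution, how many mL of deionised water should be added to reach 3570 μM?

3570 μM = 3.57 mM.
V₂ = C₁V₁/C₂ = 151 × 2.57 / 3.57 = 109 mL.
Diluent to add = V₂ − V₁ = 109 − 2.57 = 106 mL.

106 mL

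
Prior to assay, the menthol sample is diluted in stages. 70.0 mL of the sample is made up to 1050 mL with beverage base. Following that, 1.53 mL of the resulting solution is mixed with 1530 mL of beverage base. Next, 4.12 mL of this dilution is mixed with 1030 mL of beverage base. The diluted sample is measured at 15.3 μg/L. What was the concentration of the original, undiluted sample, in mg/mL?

Overall dilution factor = 15 × 1001 × 251 = 3.77 × 10⁶.
Original = 15.3 μg/L × 3.77 × 10⁶ = 5.77 × 10⁷ μg/L = 57.7 mg/mL.

57.7 mg/mL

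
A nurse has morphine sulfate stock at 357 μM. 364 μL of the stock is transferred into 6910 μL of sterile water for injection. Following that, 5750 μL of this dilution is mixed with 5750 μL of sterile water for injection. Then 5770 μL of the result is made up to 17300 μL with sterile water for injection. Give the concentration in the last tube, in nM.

2980 nM

Overall dilution factor = 19.98 × 2 × 2.998 = 120.
357 μM / 120 = 2.98 μM = 2980 nM.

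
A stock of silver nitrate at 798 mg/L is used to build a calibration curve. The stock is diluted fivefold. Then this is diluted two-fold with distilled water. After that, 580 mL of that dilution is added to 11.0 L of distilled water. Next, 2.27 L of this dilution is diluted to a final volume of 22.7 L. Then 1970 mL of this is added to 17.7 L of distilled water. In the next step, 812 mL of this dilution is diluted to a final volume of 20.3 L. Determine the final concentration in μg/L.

Overall dilution factor = 5 × 2 × 19.97 × 10 × 9.985 × 25 = 4.98 × 10⁵.
798 mg/L / 4.98 × 10⁵ = 1.60 × 10⁻³ mg/L = 1.60 μg/L.

1.60 μg/L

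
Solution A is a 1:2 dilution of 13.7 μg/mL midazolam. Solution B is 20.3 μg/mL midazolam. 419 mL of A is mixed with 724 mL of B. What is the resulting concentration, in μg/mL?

C_A = 13.7 μg/mL / 2 = 6.85 μg/mL.
C_mix = (C_A·V_A + C_B·V_B)/(V_A + V_B) = (6.85×419 + 20.3×724) / 1143 = 15.4 μg/mL.

15.4 μg/mL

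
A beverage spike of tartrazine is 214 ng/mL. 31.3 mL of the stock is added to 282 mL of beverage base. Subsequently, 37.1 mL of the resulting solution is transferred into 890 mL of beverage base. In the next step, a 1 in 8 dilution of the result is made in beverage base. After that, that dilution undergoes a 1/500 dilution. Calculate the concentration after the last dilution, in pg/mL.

Overall dilution factor = 10.01 × 24.99 × 8 × 500 = 1.00 × 10⁶.
214 ng/mL / 1.00 × 10⁶ = 2.14 × 10⁻⁴ ng/mL = 0.214 pg/mL.

0.214 pg/mL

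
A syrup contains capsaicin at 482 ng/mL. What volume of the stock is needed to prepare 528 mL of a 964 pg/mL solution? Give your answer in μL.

1060 μL

964 pg/mL = 0.964 ng/mL.
V₁ = C₂V₂/C₁ = 0.964 × 528 / 482 = 1.06 mL = 1060 μL.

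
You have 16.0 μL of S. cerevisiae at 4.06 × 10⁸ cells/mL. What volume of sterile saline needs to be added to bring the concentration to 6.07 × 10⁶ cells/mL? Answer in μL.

1050 μL

V₂ = C₁V₁/C₂ = 4.06 × 10⁸ × 16.0 / 6.07 × 10⁶ = 1070 μL.
Diluent to add = V₂ − V₁ = 1070 − 16.0 = 1050 μL.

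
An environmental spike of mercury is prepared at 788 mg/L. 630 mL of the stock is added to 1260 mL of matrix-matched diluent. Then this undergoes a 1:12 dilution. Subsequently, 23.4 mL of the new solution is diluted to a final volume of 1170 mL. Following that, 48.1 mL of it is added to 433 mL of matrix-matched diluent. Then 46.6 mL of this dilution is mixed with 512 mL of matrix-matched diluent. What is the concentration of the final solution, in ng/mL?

3.65 ng/mL

Overall dilution factor = 3 × 12 × 50 × 10.00 × 11.99 = 2.16 × 10⁵.
788 mg/L / 2.16 × 10⁵ = 3.65 × 10⁻³ mg/L = 3.65 ng/mL.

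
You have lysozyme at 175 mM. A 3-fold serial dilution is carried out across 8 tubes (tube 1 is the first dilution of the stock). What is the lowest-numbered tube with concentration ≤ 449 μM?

tube 6

Tube n has concentration 175 mM / 3ⁿ.
Need 3ⁿ ≥ 175 mM / 449 μM = 390, so n ≥ 5.43.
First such tube: n = 6.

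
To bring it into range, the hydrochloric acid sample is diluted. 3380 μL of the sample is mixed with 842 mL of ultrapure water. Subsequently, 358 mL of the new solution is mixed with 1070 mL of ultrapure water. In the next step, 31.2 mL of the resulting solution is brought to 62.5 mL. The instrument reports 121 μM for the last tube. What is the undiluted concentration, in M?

0.242 M

Overall dilution factor = 250.1 × 3.989 × 2.003 = 1999.
Original = 121 μM × 1999 = 2.42 × 10⁵ μM = 0.242 M.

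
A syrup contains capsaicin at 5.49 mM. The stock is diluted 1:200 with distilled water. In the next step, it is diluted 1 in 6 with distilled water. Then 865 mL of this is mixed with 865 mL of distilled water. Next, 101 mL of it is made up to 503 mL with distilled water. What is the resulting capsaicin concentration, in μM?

Overall dilution factor = 200 × 6 × 2 × 4.980 = 1.20 × 10⁴.
5.49 mM / 1.20 × 10⁴ = 4.59 × 10⁻⁴ mM = 0.459 μM.

0.459 μM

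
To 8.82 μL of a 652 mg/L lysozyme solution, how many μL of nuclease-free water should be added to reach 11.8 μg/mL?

479 μL

11.8 μg/mL = 11.8 mg/L.
V₂ = C₁V₁/C₂ = 652 × 8.82 / 11.8 = 487 μL.
Diluent to add = V₂ − V₁ = 487 − 8.82 = 479 μL.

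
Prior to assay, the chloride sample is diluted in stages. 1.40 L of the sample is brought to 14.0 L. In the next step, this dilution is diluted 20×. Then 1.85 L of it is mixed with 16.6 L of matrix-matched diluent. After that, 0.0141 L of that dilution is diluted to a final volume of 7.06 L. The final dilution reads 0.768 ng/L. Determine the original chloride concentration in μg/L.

Overall dilution factor = 10 × 20 × 9.973 × 500.7 = 9.99 × 10⁵.
Original = 0.768 ng/L × 9.99 × 10⁵ = 7.67 × 10⁵ ng/L = 767 μg/L.

767 μg/L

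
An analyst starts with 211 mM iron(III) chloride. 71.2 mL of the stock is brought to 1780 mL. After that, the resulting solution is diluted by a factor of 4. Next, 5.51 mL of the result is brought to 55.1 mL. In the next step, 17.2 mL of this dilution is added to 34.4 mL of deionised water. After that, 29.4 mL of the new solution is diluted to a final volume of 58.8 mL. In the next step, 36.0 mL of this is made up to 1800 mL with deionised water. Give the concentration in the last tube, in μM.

0.703 μM

Overall dilution factor = 25 × 4 × 10 × 3 × 2 × 50 = 3.00 × 10⁵.
211 mM / 3.00 × 10⁵ = 7.03 × 10⁻⁴ mM = 0.703 μM.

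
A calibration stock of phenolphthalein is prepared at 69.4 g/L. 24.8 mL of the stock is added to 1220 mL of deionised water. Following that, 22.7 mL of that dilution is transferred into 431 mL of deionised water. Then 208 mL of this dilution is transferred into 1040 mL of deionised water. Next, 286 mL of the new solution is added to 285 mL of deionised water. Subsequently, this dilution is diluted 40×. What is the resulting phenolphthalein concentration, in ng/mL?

Overall dilution factor = 50.19 × 19.99 × 6 × 1.997 × 40 = 4.81 × 10⁵.
69.4 g/L / 4.81 × 10⁵ = 1.44 × 10⁻⁴ g/L = 144 ng/mL.

144 ng/mL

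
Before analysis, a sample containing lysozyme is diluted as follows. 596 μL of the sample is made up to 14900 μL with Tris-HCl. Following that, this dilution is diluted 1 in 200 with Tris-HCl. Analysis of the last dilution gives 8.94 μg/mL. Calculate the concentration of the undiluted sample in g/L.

Overall dilution factor = 25 × 200 = 5000.
Original = 8.94 μg/mL × 5000 = 4.47 × 10⁴ μg/mL = 44.7 g/L.

44.7 g/L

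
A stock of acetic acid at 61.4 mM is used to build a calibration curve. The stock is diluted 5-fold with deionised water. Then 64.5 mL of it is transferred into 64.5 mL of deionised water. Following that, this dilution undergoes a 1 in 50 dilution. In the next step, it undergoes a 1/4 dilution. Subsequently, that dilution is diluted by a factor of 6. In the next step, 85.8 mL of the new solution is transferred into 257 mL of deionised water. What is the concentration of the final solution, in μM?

1.28 μM

Overall dilution factor = 5 × 2 × 50 × 4 × 6 × 3.995 = 4.79 × 10⁴.
61.4 mM / 4.79 × 10⁴ = 1.28 × 10⁻³ mM = 1.28 μM.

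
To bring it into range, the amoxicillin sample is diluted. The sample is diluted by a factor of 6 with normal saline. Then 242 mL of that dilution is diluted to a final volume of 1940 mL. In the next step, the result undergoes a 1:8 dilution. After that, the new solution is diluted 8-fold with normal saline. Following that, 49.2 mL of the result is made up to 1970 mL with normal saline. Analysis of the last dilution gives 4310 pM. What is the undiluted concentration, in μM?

531 μM

Overall dilution factor = 6 × 8.017 × 8 × 8 × 40.04 = 1.23 × 10⁵.
Original = 4310 pM × 1.23 × 10⁵ = 5.31 × 10⁸ pM = 531 μM.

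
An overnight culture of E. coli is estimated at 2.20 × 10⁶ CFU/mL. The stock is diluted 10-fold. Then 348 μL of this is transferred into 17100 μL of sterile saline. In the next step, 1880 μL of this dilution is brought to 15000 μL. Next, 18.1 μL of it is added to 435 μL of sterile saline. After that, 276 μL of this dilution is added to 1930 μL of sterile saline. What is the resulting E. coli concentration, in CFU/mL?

2.75 CFU/mL

Overall dilution factor = 10 × 50.14 × 7.979 × 25.03 × 7.993 = 8.00 × 10⁵.
2.20 × 10⁶ CFU/mL / 8.00 × 10⁵ = 2.75 CFU/mL.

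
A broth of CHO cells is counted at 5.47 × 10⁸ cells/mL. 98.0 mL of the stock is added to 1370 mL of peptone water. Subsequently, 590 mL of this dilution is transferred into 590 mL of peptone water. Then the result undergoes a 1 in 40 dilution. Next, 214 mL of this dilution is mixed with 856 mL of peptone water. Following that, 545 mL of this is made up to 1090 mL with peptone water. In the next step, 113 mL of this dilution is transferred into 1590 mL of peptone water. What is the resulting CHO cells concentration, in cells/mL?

Overall dilution factor = 14.98 × 2 × 40 × 5 × 2 × 15.07 = 1.81 × 10⁵.
5.47 × 10⁸ cells/mL / 1.81 × 10⁵ = 3030 cells/mL.

3030 cells/mL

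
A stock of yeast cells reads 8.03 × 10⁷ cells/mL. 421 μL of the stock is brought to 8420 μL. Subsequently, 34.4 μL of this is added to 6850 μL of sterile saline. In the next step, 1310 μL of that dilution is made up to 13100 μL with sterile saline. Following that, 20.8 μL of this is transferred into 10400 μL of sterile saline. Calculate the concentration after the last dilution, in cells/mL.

Overall dilution factor = 20 × 200.1 × 10 × 501 = 2.01 × 10⁷.
8.03 × 10⁷ cells/mL / 2.01 × 10⁷ = 4.00 cells/mL.

4.00 cells/mL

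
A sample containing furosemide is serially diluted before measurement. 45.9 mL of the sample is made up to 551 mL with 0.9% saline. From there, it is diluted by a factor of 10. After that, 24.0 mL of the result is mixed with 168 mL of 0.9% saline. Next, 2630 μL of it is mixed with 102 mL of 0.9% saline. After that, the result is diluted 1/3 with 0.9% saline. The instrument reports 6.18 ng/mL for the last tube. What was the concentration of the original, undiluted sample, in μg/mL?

Overall dilution factor = 12.00 × 10 × 8 × 39.78 × 3 = 1.15 × 10⁵.
Original = 6.18 ng/mL × 1.15 × 10⁵ = 7.08 × 10⁵ ng/mL = 708 μg/mL.

708 μg/mL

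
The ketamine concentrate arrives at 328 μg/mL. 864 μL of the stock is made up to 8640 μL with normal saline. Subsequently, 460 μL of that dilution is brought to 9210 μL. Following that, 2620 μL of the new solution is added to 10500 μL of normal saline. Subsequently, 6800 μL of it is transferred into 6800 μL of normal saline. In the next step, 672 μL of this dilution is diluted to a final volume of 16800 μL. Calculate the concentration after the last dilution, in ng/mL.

6.54 ng/mL

Overall dilution factor = 10 × 20.02 × 5.008 × 2 × 25 = 5.01 × 10⁴.
328 μg/mL / 5.01 × 10⁴ = 6.54 × 10⁻³ μg/mL = 6.54 ng/mL.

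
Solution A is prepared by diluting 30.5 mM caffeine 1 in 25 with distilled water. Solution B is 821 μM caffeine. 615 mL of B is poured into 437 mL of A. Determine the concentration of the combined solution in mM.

C_A = 30.5 mM / 25 = 1.22 mM.
C_B = 821 μM = 0.821 mM.
C_mix = (C_A·V_A + C_B·V_B)/(V_A + V_B) = (1.22×437 + 0.821×615) / 1052 = 0.987 mM.

0.987 mM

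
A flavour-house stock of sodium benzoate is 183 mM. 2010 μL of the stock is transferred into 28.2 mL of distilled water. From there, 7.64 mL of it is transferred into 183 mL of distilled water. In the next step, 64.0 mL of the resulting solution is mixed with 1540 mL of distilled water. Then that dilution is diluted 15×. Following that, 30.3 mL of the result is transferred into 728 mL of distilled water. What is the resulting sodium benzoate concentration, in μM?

0.0519 μM

Overall dilution factor = 15.03 × 24.95 × 25.06 × 15 × 25.03 = 3.53 × 10⁶.
183 mM / 3.53 × 10⁶ = 5.19 × 10⁻⁵ mM = 0.0519 μM.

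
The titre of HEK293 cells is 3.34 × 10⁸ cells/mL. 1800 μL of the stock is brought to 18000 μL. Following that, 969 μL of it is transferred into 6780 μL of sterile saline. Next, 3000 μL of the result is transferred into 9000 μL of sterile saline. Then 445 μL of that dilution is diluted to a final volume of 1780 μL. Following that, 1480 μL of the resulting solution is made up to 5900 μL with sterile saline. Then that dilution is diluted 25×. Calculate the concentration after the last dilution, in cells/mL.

2620 cells/mL

Overall dilution factor = 10 × 7.997 × 4 × 4 × 3.986 × 25 = 1.28 × 10⁵.
3.34 × 10⁸ cells/mL / 1.28 × 10⁵ = 2620 cells/mL.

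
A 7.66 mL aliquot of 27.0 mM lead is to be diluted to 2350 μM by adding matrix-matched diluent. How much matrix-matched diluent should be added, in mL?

2350 μM = 2.35 mM.
V₂ = C₁V₁/C₂ = 27.0 × 7.66 / 2.35 = 88.0 mL.
Diluent to add = V₂ − V₁ = 88.0 − 7.66 = 80.3 mL.

80.3 mL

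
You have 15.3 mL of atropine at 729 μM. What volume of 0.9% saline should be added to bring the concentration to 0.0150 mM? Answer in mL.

728 mL

0.0150 mM = 15.0 μM.
V₂ = C₁V₁/C₂ = 729 × 15.3 / 15.0 = 744 mL.
Diluent to add = V₂ − V₁ = 744 − 15.3 = 728 mL.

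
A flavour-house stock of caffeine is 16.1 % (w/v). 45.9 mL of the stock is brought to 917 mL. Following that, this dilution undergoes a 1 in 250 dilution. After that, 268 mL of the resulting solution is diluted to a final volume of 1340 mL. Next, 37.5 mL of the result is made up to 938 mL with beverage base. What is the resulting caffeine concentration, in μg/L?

Overall dilution factor = 19.98 × 250 × 5 × 25.01 = 6.25 × 10⁵.
16.1 % (w/v) / 6.25 × 10⁵ = 2.58 × 10⁻⁵ % (w/v) = 258 μg/L.

258 μg/L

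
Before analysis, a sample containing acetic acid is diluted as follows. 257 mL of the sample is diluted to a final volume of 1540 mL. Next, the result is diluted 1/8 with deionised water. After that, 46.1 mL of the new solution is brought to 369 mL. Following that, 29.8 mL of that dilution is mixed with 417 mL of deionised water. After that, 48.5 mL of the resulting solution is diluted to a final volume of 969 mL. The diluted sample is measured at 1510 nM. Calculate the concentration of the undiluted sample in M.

Overall dilution factor = 5.992 × 8 × 8.004 × 14.99 × 19.98 = 1.15 × 10⁵.
Original = 1510 nM × 1.15 × 10⁵ = 1.74 × 10⁸ nM = 0.174 M.

0.174 M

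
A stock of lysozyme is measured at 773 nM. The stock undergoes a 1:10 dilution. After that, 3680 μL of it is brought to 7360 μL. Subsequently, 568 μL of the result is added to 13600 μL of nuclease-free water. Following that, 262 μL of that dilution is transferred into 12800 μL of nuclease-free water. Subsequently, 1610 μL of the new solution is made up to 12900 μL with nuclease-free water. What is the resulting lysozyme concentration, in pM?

Overall dilution factor = 10 × 2 × 24.94 × 49.85 × 8.012 = 1.99 × 10⁵.
773 nM / 1.99 × 10⁵ = 3.88 × 10⁻³ nM = 3.88 pM.

3.88 pM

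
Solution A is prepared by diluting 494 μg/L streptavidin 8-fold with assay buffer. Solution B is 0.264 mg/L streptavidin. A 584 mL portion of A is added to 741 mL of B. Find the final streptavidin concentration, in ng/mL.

175 ng/mL

C_A = 494 μg/L / 8 = 61.8 μg/L.
C_B = 0.264 mg/L = 264 μg/L.
C_mix = (C_A·V_A + C_B·V_B)/(V_A + V_B) = (61.8×584 + 264×741) / 1325 = 175 μg/L = 175 ng/mL.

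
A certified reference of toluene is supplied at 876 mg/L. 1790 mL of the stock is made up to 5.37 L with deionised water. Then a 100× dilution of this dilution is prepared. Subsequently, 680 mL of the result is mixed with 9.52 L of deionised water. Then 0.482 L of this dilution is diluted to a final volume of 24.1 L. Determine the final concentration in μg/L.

Overall dilution factor = 3 × 100 × 15 × 50 = 2.25 × 10⁵.
876 mg/L / 2.25 × 10⁵ = 3.89 × 10⁻³ mg/L = 3.89 μg/L.

3.89 μg/L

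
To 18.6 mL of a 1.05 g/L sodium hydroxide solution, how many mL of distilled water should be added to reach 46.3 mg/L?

46.3 mg/L = 0.0463 g/L.
V₂ = C₁V₁/C₂ = 1.05 × 18.6 / 0.0463 = 422 mL.
Diluent to add = V₂ − V₁ = 422 − 18.6 = 403 mL.

403 mL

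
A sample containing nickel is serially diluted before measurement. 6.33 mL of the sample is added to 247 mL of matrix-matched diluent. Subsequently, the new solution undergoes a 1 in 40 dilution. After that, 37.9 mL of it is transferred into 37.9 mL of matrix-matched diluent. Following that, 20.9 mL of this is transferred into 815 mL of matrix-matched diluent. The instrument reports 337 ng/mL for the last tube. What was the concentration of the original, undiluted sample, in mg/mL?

Overall dilution factor = 40.02 × 40 × 2 × 40.00 = 1.28 × 10⁵.
Original = 337 ng/mL × 1.28 × 10⁵ = 4.32 × 10⁷ ng/mL = 43.2 mg/mL.

43.2 mg/mL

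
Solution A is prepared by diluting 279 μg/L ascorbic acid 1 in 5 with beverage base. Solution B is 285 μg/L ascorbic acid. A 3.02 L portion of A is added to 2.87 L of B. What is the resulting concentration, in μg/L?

167 μg/L

C_A = 279 μg/L / 5 = 55.8 μg/L.
C_mix = (C_A·V_A + C_B·V_B)/(V_A + V_B) = (55.8×3.02 + 285×2.87) / 5.890 = 167 μg/L.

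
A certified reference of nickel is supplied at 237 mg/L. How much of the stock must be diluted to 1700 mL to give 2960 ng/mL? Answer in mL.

21.2 mL

2960 ng/mL = 2.96 mg/L.
V₁ = C₂V₂/C₁ = 2.96 × 1700 / 237 = 21.2 mL.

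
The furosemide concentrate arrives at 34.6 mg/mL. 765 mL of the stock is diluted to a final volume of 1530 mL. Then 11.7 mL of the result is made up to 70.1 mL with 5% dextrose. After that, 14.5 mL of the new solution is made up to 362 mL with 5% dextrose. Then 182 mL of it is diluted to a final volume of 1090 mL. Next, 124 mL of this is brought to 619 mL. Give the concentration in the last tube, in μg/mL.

3.87 μg/mL

Overall dilution factor = 2 × 5.991 × 24.97 × 5.989 × 4.992 = 8944.
34.6 mg/mL / 8944 = 3.87 × 10⁻³ mg/mL = 3.87 μg/mL.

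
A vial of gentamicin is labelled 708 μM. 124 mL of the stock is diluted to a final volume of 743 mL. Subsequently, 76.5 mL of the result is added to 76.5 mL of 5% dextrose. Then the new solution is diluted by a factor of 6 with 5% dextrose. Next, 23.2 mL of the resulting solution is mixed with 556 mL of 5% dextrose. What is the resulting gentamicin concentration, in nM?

Overall dilution factor = 5.992 × 2 × 6 × 24.97 = 1795.
708 μM / 1795 = 0.394 μM = 394 nM.

394 nM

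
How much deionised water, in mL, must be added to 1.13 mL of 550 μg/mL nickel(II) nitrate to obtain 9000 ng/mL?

9000 ng/mL = 9.00 μg/mL.
V₂ = C₁V₁/C₂ = 550 × 1.13 / 9.00 = 69.1 mL.
Diluent to add = V₂ − V₁ = 69.1 − 1.13 = 67.9 mL.

67.9 mL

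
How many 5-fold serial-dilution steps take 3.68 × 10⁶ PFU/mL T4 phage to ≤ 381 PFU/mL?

6

Need 5ⁿ ≥ 9659, so n ≥ log(9659)/log(5) = 5.70.
Minimum whole steps: n = 6.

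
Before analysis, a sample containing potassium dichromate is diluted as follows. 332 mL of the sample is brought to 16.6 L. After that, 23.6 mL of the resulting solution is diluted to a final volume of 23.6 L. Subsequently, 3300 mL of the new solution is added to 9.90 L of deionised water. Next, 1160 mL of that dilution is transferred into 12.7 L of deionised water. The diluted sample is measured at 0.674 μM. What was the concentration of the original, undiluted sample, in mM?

1610 mM

Overall dilution factor = 50 × 1000 × 4 × 11.95 = 2.39 × 10⁶.
Original = 0.674 μM × 2.39 × 10⁶ = 1.61 × 10⁶ μM = 1610 mM.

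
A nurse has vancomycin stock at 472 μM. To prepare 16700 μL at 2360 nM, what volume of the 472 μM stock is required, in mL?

0.0835 mL

2360 nM = 2.36 μM.
V₁ = C₂V₂/C₁ = 2.36 × 16700 / 472 = 83.5 μL = 0.0835 mL.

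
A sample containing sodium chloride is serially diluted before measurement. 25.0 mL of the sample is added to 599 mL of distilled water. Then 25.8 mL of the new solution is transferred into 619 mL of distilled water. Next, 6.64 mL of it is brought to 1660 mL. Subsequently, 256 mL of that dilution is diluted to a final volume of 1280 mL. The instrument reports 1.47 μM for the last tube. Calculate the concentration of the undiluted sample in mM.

1150 mM

Overall dilution factor = 24.96 × 24.99 × 250 × 5 = 7.80 × 10⁵.
Original = 1.47 μM × 7.80 × 10⁵ = 1.15 × 10⁶ μM = 1150 mM.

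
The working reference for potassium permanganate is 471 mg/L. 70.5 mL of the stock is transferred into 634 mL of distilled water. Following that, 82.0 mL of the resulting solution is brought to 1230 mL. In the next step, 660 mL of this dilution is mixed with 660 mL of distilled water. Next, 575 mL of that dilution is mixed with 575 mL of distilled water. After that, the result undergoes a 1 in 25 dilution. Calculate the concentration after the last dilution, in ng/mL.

31.4 ng/mL

Overall dilution factor = 9.993 × 15 × 2 × 2 × 25 = 1.50 × 10⁴.
471 mg/L / 1.50 × 10⁴ = 0.0314 mg/L = 31.4 ng/mL.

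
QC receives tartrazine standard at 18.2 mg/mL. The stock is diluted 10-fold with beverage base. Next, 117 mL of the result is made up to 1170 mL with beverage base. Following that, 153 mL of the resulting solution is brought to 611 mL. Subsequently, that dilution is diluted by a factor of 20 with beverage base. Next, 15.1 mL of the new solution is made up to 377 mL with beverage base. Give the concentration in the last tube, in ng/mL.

Overall dilution factor = 10 × 10 × 3.993 × 20 × 24.97 = 1.99 × 10⁵.
18.2 mg/mL / 1.99 × 10⁵ = 9.13 × 10⁻⁵ mg/mL = 91.3 ng/mL.

91.3 ng/mL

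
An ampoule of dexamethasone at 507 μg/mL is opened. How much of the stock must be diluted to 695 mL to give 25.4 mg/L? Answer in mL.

25.4 mg/L = 25.4 μg/mL.
V₁ = C₂V₂/C₁ = 25.4 × 695 / 507 = 34.8 mL.

34.8 mL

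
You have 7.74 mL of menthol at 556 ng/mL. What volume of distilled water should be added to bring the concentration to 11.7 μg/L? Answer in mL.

11.7 μg/L = 11.7 ng/mL.
V₂ = C₁V₁/C₂ = 556 × 7.74 / 11.7 = 368 mL.
Diluent to add = V₂ − V₁ = 368 − 7.74 = 360 mL.

360 mL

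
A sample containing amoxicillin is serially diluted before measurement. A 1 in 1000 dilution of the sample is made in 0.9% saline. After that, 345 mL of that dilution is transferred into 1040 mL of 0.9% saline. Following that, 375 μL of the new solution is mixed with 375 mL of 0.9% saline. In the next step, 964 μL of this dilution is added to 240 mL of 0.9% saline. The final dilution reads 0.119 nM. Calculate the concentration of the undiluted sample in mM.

120 mM

Overall dilution factor = 1000 × 4.014 × 1001 × 250.0 = 1.00 × 10⁹.
Original = 0.119 nM × 1.00 × 10⁹ = 1.20 × 10⁸ nM = 120 mM.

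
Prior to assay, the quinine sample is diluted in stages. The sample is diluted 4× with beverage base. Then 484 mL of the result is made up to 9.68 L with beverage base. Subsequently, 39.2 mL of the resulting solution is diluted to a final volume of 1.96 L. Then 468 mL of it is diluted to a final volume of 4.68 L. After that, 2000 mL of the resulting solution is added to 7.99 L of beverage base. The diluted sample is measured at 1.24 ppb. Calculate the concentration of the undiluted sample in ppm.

Overall dilution factor = 4 × 20 × 50 × 10 × 4.995 = 2.00 × 10⁵.
Original = 1.24 ppb × 2.00 × 10⁵ = 2.48 × 10⁵ ppb = 248 ppm.

248 ppm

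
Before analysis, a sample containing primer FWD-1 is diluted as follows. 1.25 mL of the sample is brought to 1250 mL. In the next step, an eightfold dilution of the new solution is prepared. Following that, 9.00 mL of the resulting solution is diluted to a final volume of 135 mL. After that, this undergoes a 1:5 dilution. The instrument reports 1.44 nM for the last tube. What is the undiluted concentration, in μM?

864 μM

Overall dilution factor = 1000 × 8 × 15 × 5 = 6.00 × 10⁵.
Original = 1.44 nM × 6.00 × 10⁵ = 8.64 × 10⁵ nM = 864 μM.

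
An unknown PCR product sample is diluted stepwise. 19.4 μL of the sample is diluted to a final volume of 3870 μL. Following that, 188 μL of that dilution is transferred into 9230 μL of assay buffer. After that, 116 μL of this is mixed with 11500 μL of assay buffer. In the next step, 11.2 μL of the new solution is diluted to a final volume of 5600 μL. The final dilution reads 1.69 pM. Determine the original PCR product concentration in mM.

0.846 mM

Overall dilution factor = 199.5 × 50.10 × 100.1 × 500 = 5.00 × 10⁸.
Original = 1.69 pM × 5.00 × 10⁸ = 8.46 × 10⁸ pM = 0.846 mM.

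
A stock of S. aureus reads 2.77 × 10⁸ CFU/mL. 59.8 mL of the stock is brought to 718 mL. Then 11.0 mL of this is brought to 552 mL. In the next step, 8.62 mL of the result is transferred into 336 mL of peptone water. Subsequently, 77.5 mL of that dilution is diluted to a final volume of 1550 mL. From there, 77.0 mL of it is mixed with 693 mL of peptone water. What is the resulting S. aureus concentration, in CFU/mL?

Overall dilution factor = 12.01 × 50.18 × 39.98 × 20 × 10 = 4.82 × 10⁶.
2.77 × 10⁸ CFU/mL / 4.82 × 10⁶ = 57.5 CFU/mL.

57.5 CFU/mL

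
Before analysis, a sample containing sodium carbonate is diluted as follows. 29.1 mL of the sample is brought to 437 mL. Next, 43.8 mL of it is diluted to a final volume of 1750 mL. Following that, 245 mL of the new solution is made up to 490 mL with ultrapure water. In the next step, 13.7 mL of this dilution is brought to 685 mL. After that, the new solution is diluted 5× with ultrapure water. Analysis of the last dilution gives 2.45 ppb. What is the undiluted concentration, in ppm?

735 ppm

Overall dilution factor = 15.02 × 39.95 × 2 × 50 × 5 = 3.00 × 10⁵.
Original = 2.45 ppb × 3.00 × 10⁵ = 7.35 × 10⁵ ppb = 735 ppm.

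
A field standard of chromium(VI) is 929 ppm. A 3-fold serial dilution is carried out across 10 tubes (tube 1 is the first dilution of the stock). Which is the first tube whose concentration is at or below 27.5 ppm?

Tube n has concentration 929 ppm / 3ⁿ.
Need 3ⁿ ≥ 929 ppm / 27.5 ppm = 33.8, so n ≥ 3.20.
First such tube: n = 4.

tube 4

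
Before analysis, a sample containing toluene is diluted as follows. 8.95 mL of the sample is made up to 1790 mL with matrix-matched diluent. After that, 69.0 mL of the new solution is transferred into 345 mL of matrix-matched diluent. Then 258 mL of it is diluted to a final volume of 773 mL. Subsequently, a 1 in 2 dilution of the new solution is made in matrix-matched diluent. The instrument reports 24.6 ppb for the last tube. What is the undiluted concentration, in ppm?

Overall dilution factor = 200 × 6 × 2.996 × 2 = 7191.
Original = 24.6 ppb × 7191 = 1.77 × 10⁵ ppb = 177 ppm.

177 ppm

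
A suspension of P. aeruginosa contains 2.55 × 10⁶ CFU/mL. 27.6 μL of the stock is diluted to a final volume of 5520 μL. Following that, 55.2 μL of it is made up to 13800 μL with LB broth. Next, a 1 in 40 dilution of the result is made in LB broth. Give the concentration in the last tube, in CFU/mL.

Overall dilution factor = 200 × 250 × 40 = 2.00 × 10⁶.
2.55 × 10⁶ CFU/mL / 2.00 × 10⁶ = 1.27 CFU/mL.

1.27 CFU/mL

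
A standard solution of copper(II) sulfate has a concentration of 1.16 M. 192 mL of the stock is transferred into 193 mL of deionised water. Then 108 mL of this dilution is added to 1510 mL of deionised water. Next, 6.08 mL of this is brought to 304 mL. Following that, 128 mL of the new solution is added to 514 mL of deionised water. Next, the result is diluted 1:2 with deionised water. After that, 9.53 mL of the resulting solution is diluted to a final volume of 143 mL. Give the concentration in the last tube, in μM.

5.13 μM

Overall dilution factor = 2.005 × 14.98 × 50 × 5.016 × 2 × 15.01 = 2.26 × 10⁵.
1.16 M / 2.26 × 10⁵ = 5.13 × 10⁻⁶ M = 5.13 μM.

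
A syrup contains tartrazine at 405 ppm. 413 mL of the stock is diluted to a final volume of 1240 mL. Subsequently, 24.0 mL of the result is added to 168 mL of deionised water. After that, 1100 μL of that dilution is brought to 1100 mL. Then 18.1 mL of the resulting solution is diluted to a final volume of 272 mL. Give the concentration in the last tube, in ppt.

1120 ppt

Overall dilution factor = 3.002 × 8 × 1000 × 15.03 = 3.61 × 10⁵.
405 ppm / 3.61 × 10⁵ = 1.12 × 10⁻³ ppm = 1120 ppt.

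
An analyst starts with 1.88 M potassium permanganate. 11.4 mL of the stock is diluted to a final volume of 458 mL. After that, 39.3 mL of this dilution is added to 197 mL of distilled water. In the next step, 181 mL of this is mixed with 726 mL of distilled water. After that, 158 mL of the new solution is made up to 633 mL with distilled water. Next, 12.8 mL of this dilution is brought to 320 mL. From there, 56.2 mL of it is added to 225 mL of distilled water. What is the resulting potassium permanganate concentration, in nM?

Overall dilution factor = 40.18 × 6.013 × 5.011 × 4.006 × 25 × 5.004 = 6.07 × 10⁵.
1.88 M / 6.07 × 10⁵ = 3.10 × 10⁻⁶ M = 3100 nM.

3100 nM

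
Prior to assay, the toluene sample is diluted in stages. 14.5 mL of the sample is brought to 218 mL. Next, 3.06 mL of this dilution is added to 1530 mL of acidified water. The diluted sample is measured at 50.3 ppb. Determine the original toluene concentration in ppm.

379 ppm

Overall dilution factor = 15.03 × 501 = 7532.
Original = 50.3 ppb × 7532 = 3.79 × 10⁵ ppb = 379 ppm.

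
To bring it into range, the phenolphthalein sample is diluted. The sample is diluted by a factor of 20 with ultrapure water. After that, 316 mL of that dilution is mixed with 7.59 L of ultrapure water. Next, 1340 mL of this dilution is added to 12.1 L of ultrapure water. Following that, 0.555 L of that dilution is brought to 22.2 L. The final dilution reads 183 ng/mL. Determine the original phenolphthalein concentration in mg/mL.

Overall dilution factor = 20 × 25.02 × 10.03 × 40 = 2.01 × 10⁵.
Original = 183 ng/mL × 2.01 × 10⁵ = 3.67 × 10⁷ ng/mL = 36.7 mg/mL.

36.7 mg/mL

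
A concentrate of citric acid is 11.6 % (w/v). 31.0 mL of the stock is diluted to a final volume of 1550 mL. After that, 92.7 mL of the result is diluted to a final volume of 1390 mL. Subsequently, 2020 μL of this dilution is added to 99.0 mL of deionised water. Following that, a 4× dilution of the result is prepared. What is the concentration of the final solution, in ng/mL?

773 ng/mL

Overall dilution factor = 50 × 14.99 × 50.01 × 4 = 1.50 × 10⁵.
11.6 % (w/v) / 1.50 × 10⁵ = 7.73 × 10⁻⁵ % (w/v) = 773 ng/mL.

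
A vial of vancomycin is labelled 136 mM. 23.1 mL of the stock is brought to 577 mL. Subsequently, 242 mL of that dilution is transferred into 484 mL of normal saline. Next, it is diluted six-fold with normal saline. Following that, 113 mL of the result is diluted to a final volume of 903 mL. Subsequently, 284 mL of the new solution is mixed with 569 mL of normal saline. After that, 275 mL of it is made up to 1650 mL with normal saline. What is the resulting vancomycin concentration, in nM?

Overall dilution factor = 24.98 × 3 × 6 × 7.991 × 3.004 × 6 = 6.47 × 10⁴.
136 mM / 6.47 × 10⁴ = 2.10 × 10⁻³ mM = 2100 nM.

2100 nM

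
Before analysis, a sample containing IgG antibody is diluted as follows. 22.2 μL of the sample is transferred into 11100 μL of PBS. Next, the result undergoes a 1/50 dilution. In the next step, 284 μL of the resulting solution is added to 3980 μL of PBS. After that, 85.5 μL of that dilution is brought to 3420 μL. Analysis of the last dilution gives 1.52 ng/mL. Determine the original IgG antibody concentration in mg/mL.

22.9 mg/mL

Overall dilution factor = 501 × 50 × 15.01 × 40 = 1.50 × 10⁷.
Original = 1.52 ng/mL × 1.50 × 10⁷ = 2.29 × 10⁷ ng/mL = 22.9 mg/mL.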